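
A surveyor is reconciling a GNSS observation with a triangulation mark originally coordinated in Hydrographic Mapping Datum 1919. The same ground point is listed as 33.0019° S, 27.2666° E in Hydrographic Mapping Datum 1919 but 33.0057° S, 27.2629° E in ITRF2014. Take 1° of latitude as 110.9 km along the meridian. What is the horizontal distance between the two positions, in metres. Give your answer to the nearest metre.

544 m

Δφ = -33.0057° − -33.0019° = -0.0038°; Δλ = 27.2629° − 27.2666° = -0.0037°.
ΔN = Δφ × 110900 = -421.4 m; ΔE = Δλ × 110900 × cos(-33.0019°) = -0.0037 × 110900 × 0.838653 = -344.1 m.
Distance = √(ΔE² + ΔN²) = √((-344.1)² + (-421.4)²) = 544.1 m.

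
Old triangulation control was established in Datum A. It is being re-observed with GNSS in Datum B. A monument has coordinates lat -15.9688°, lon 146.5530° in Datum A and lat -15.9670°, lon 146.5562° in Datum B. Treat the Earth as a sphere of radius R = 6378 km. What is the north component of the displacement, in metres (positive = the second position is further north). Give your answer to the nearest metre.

Δφ = -15.9670° − -15.9688° = +0.0018°; Δλ = 146.5562° − 146.5530° = +0.0032°.
1° along a meridian = πR/180 = 111317 m.
ΔN = Δφ × 111317 = 200.4 m; ΔE = Δλ × 111317 × cos(-15.9688°) = +0.0032 × 111317 × 0.961412 = 342.5 m.

ΔN = 200 m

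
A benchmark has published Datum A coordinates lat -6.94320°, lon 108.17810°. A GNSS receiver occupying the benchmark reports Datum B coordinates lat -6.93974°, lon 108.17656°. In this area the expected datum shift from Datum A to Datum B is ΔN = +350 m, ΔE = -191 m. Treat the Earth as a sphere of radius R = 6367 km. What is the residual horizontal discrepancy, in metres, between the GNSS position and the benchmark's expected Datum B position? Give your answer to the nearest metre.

40 m

Observed coordinate differences: Δφ = +0.00346°, Δλ = -0.00154°.
Converting to metres (1° lat = 111125 m, cos φ = 0.992666): observed ΔN = 384.5 m, observed ΔE = -169.9 m.
Subtracting the expected shift leaves a residual of 384.5 − (350) = 34.5 m north and -169.9 − (-191) = 21.1 m east.
Residual distance = √(34.5² + 21.1²) = 40.4 m.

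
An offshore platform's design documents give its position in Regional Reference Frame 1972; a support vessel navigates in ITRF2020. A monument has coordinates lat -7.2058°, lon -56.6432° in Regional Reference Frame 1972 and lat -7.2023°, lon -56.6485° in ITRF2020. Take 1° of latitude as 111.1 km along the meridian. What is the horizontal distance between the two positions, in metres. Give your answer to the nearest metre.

702 m

Δφ = -7.2023° − -7.2058° = +0.0035°; Δλ = -56.6485° − -56.6432° = -0.0053°.
ΔN = Δφ × 111100 = 388.8 m; ΔE = Δλ × 111100 × cos(-7.2058°) = -0.0053 × 111100 × 0.992102 = -584.2 m.
Distance = √(ΔE² + ΔN²) = √((-584.2)² + 388.8²) = 701.8 m.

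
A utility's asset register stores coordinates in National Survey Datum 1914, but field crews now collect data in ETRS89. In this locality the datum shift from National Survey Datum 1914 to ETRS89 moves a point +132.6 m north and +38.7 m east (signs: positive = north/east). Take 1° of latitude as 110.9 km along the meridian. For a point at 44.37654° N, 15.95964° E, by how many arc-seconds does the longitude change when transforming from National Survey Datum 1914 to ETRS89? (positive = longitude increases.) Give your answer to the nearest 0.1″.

At latitude 44.37654°, cos φ = 0.714759.
1° of longitude at this latitude = 110.9 × cos φ = 79.27 km, so Δλ = 38.7 / 79266.8 = 0.0004882° = 1.758″.

Δλ = 1.8″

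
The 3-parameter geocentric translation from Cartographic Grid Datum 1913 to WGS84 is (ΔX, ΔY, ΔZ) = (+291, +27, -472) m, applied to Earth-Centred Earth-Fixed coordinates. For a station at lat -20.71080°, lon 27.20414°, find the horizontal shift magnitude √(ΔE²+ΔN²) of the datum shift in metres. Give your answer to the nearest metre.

The local east axis at (φ, λ) is (−sin λ, cos λ, 0), so ΔE = −sin(27.20414°)·291 + cos(27.20414°)·27 = -109.02 m.
The local north axis is (−sin φ cos λ, −sin φ sin λ, cos φ), giving ΔN = 91.529 + 4.365 − 441.498 = -345.60 m.
Horizontal magnitude = √(ΔE² + ΔN²) = √((-109.02)² + (-345.60)²) = 362.39 m.

362 m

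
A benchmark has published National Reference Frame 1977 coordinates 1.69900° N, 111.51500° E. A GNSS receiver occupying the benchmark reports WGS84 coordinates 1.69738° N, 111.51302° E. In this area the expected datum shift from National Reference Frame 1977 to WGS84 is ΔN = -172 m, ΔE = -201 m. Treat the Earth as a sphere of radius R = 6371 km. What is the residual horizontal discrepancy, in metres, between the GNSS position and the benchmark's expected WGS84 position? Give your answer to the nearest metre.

21 m

Observed coordinate differences: Δφ = -0.00162°, Δλ = -0.00198°.
Converting to metres (1° lat = 111195 m, cos φ = 0.999560): observed ΔN = -180.1 m, observed ΔE = -220.1 m.
Subtracting the expected shift leaves a residual of -180.1 − (-172) = -8.1 m north and -220.1 − (-201) = -19.1 m east.
Residual distance = √((-8.1)² + (-19.1)²) = 20.7 m.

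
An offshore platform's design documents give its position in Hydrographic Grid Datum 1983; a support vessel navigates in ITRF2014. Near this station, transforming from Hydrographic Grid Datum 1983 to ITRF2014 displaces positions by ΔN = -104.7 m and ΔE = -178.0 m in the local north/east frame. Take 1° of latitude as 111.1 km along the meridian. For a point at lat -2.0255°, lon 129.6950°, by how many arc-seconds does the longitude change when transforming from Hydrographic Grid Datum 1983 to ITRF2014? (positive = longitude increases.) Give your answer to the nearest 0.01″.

At latitude -2.0255°, cos φ = 0.999375.
1° of longitude at this latitude = 111.1 × cos φ = 111.03 km, so Δλ = -178.0 / 111030.6 = -0.0016032° = -5.771″.

Δλ = -5.77″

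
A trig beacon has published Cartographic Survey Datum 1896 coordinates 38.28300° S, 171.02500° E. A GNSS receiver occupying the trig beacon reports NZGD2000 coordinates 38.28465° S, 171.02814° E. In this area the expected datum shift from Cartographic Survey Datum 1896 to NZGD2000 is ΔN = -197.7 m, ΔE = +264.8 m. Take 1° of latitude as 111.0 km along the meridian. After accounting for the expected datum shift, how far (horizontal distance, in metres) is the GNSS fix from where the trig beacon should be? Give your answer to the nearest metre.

17 m

Observed coordinate differences: Δφ = -0.00165°, Δλ = +0.00314°.
Converting to metres (1° lat = 111000 m, cos φ = 0.784960): observed ΔN = -183.1 m, observed ΔE = 273.6 m.
Subtracting the expected shift leaves a residual of -183.1 − (-197.7) = 14.6 m north and 273.6 − (264.8) = 8.8 m east.
Residual distance = √(14.6² + 8.8²) = 17.0 m.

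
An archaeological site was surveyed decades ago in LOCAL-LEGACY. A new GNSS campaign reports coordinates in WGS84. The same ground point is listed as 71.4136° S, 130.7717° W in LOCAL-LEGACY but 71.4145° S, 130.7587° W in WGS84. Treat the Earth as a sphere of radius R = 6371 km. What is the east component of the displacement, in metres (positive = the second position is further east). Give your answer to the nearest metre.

Δφ = -71.4145° − -71.4136° = -0.0009°; Δλ = -130.7587° − -130.7717° = +0.0130°.
1° along a meridian = πR/180 = 111195 m.
ΔN = Δφ × 111195 = -100.1 m; ΔE = Δλ × 111195 × cos(-71.4136°) = +0.0130 × 111195 × 0.318734 = 460.7 m.

ΔE = 461 m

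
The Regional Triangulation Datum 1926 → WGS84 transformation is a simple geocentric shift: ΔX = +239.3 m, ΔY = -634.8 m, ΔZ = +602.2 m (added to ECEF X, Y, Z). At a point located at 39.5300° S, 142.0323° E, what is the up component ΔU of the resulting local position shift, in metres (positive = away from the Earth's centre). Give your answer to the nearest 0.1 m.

ΔU = -830.0 m

The local up (radial) axis is (cos φ cos λ, cos φ sin λ, sin φ), giving ΔU = -145.507 − 301.220 − 383.290 = -830.02 m.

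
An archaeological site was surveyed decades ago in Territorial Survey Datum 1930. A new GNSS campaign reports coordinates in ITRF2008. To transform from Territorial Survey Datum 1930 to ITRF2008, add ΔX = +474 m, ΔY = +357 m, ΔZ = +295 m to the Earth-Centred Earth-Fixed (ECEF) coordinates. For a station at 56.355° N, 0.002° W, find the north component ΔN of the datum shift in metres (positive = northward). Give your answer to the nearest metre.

At φ = 56.355°, λ = -0.002°: sin φ = 0.832486, cos φ = 0.554046, sin λ = -0.000035, cos λ = 1.000000.
ΔN = −sin φ cos λ·ΔX − sin φ sin λ·ΔY + cos φ·ΔZ = −(0.832486)(1.000000)(474) − (0.832486)(-0.000035)(357) + (0.554046)(295) = -231.14 m.

ΔN = -231 m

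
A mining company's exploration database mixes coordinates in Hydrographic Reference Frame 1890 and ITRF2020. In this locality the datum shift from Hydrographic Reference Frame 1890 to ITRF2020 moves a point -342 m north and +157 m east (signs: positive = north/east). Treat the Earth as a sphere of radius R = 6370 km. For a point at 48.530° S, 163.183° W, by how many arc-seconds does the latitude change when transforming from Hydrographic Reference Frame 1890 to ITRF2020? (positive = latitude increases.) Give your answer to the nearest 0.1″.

Δφ = -11.1″

On a sphere of radius R, 1 rad of latitude = R, so Δφ = ΔN / R = -342.0 / 6370000 = -5.3689e-05 rad = -11.074″.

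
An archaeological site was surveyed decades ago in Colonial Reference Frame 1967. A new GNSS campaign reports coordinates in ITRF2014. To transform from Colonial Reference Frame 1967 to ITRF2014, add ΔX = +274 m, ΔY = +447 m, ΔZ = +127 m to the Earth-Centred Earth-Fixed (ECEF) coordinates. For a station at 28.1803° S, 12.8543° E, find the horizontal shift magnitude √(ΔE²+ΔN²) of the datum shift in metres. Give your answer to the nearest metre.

471 m

The local east axis at (φ, λ) is (−sin λ, cos λ, 0), so ΔE = −sin(12.8543°)·274 + cos(12.8543°)·447 = 374.84 m.
The local north axis is (−sin φ cos λ, −sin φ sin λ, cos φ), giving ΔN = 126.153 + 46.963 + 111.946 = 285.06 m.
Horizontal magnitude = √(ΔE² + ΔN²) = √(374.84² + 285.06²) = 470.92 m.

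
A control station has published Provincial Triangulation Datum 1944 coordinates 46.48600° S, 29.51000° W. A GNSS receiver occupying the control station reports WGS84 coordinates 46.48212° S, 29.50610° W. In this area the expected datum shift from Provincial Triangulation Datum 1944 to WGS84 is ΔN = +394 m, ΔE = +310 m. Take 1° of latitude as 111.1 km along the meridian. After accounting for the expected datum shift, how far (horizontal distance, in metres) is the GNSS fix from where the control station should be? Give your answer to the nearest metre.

39 m

Observed coordinate differences: Δφ = +0.00388°, Δλ = +0.00390°.
Converting to metres (1° lat = 111100 m, cos φ = 0.688532): observed ΔN = 431.1 m, observed ΔE = 298.3 m.
Subtracting the expected shift leaves a residual of 431.1 − (394) = 37.1 m north and 298.3 − (310) = -11.7 m east.
Residual distance = √(37.1² + (-11.7)²) = 38.9 m.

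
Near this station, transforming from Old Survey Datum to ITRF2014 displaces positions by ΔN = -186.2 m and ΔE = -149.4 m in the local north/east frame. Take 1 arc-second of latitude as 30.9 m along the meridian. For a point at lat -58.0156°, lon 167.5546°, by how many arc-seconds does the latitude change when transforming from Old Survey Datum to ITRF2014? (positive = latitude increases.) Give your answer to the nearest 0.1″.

1″ of latitude = 30.90 m, so Δφ = -186.2 / 30.90 = -6.026″.

Δφ = -6.0″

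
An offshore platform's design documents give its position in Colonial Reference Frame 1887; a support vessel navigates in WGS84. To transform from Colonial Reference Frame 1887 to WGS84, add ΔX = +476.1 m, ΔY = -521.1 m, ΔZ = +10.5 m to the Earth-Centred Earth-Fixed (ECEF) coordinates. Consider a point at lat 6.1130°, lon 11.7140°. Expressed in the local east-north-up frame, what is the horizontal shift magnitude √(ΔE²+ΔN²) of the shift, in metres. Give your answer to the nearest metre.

608 m

The local east axis at (φ, λ) is (−sin λ, cos λ, 0), so ΔE = −sin(11.7140°)·476.1 + cos(11.7140°)·(-521.1) = -606.91 m.
The local north axis is (−sin φ cos λ, −sin φ sin λ, cos φ), giving ΔN = -49.644 + 11.266 + 10.440 = -27.94 m.
Horizontal magnitude = √(ΔE² + ΔN²) = √((-606.91)² + (-27.94)²) = 607.55 m.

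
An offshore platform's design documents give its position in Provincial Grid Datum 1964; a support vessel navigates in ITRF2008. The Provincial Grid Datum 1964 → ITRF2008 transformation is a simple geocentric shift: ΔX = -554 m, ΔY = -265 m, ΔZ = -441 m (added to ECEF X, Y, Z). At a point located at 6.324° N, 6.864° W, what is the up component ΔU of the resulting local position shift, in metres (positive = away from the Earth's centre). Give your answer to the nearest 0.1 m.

ΔU = -563.8 m

The local up (radial) axis is (cos φ cos λ, cos φ sin λ, sin φ), giving ΔU = -546.682 + 31.478 − 48.576 = -563.78 m.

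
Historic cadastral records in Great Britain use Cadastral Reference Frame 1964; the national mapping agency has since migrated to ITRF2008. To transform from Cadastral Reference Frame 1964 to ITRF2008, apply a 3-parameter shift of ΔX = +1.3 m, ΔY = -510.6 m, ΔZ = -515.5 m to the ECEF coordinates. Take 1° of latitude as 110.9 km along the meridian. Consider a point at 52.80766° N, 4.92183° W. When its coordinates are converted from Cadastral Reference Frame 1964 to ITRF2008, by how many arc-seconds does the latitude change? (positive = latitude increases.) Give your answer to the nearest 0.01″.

Δφ = -11.28″

sin φ = 0.796611, cos φ = 0.604493, sin λ = -0.085797, cos λ = 0.996313.
North component: ΔN = −sin φ cos λ·ΔX − sin φ sin λ·ΔY + cos φ·ΔZ = −(0.796611)(0.996313)(1.3) − (0.796611)(-0.085797)(-510.6) + (0.604493)(-515.5) = -347.55 m.
1° of latitude spans 110900 m, so Δφ = -347.55 / 110900 × 3600 = -11.282″.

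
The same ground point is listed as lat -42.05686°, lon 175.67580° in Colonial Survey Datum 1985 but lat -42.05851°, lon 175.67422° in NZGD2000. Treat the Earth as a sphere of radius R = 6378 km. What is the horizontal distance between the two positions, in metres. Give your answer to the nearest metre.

225 m

Δφ = -42.05851° − -42.05686° = -0.00165°; Δλ = 175.67422° − 175.67580° = -0.00158°.
1° along a meridian = πR/180 = 111317 m.
ΔN = Δφ × 111317 = -183.7 m; ΔE = Δλ × 111317 × cos(-42.05686°) = -0.00158 × 111317 × 0.742480 = -130.6 m.
Distance = √(ΔE² + ΔN²) = √((-130.6)² + (-183.7)²) = 225.4 m.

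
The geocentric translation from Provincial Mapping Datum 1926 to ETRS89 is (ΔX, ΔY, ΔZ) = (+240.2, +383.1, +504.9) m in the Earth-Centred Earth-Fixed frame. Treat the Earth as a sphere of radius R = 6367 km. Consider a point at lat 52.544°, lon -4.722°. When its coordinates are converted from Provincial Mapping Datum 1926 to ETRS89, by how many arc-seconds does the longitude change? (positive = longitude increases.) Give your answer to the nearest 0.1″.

Δλ = 21.4″

sin φ = 0.793821, cos φ = 0.608152, sin λ = -0.082321, cos λ = 0.996606.
East component: ΔE = −sin λ·ΔX + cos λ·ΔY = −(-0.082321)(240.2) + (0.996606)(383.1) = 401.57 m.
1° of latitude spans πR/180 = 111125 m; at latitude φ, 1° of longitude spans that × cos φ = 67581.0 m, so Δλ = 401.57 / 67581.0 × 3600 = 21.392″.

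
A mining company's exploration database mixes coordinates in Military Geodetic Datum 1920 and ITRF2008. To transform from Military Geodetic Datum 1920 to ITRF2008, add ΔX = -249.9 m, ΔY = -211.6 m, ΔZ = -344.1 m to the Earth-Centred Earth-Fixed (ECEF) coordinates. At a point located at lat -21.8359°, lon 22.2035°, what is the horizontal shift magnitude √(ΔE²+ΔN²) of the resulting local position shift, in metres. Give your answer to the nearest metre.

At φ = -21.8359°, λ = 22.2035°: sin φ = -0.371950, cos φ = 0.928253, sin λ = 0.377897, cos λ = 0.925848.
ΔE = −sin λ·ΔX + cos λ·ΔY = −(0.377897)·(-249.9) + (0.925848)·(-211.6) = -101.47 m.
ΔN = −sin φ cos λ·ΔX − sin φ sin λ·ΔY + cos φ·ΔZ = −(-0.371950)(0.925848)(-249.9) − (-0.371950)(0.377897)(-211.6) + (0.928253)(-344.1) = -435.21 m.
Horizontal magnitude = √(ΔE² + ΔN²) = √((-101.47)² + (-435.21)²) = 446.88 m.

447 m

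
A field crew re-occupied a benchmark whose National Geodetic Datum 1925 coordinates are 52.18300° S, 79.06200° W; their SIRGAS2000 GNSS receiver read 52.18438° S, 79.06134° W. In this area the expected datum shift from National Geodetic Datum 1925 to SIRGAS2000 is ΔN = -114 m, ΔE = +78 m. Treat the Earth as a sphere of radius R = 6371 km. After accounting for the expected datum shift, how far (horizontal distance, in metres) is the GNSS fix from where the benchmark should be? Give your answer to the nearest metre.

Observed coordinate differences: Δφ = -0.00138°, Δλ = +0.00066°.
Converting to metres (1° lat = 111195 m, cos φ = 0.613141): observed ΔN = -153.4 m, observed ΔE = 45.0 m.
Subtracting the expected shift leaves a residual of -153.4 − (-114) = -39.4 m north and 45.0 − (78) = -33.0 m east.
Residual distance = √((-39.4)² + (-33.0)²) = 51.4 m.

51 m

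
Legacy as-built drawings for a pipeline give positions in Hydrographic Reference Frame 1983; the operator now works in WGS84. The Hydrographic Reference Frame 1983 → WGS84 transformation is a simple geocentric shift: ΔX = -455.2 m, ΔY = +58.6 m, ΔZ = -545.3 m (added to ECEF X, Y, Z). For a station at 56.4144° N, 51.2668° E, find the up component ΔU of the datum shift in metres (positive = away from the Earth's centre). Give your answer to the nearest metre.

The local up (radial) axis is (cos φ cos λ, cos φ sin λ, sin φ), giving ΔU = -157.555 + 25.287 − 454.268 = -586.54 m.

ΔU = -587 m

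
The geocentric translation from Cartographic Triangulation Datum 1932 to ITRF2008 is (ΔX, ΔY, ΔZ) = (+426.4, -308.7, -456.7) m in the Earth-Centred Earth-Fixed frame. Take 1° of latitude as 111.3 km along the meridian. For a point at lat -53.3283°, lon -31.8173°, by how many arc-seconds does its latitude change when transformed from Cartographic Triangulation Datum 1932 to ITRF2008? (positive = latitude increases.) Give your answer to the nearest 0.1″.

Δφ = 4.8″

sin φ = -0.802071, cos φ = 0.597229, sin λ = -0.527212, cos λ = 0.849734.
North component: ΔN = −sin φ cos λ·ΔX − sin φ sin λ·ΔY + cos φ·ΔZ = −(-0.802071)(0.849734)(426.4) − (-0.802071)(-0.527212)(-308.7) + (0.597229)(-456.7) = 148.39 m.
1° of latitude spans 111300 m, so Δφ = 148.39 / 111300 × 3600 = 4.800″.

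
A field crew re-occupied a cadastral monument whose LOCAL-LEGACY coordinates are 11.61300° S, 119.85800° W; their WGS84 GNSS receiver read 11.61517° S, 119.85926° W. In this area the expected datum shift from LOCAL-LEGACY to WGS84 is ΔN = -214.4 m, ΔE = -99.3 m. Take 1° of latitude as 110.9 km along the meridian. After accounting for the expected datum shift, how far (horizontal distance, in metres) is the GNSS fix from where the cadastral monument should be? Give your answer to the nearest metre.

Observed coordinate differences: Δφ = -0.00217°, Δλ = -0.00126°.
Converting to metres (1° lat = 110900 m, cos φ = 0.979530): observed ΔN = -240.7 m, observed ΔE = -136.9 m.
Subtracting the expected shift leaves a residual of -240.7 − (-214.4) = -26.3 m north and -136.9 − (-99.3) = -37.6 m east.
Residual distance = √((-26.3)² + (-37.6)²) = 45.8 m.

46 m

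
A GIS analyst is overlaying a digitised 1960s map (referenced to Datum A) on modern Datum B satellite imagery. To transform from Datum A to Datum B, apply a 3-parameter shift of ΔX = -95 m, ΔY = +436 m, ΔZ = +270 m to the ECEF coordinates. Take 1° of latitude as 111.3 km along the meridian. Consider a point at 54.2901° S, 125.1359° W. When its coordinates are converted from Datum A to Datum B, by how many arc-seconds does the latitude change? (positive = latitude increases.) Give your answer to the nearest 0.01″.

Δφ = -2.83″

sin φ = -0.811983, cos φ = 0.583682, sin λ = -0.817789, cos λ = -0.575518.
North component: ΔN = −sin φ cos λ·ΔX − sin φ sin λ·ΔY + cos φ·ΔZ = −(-0.811983)(-0.575518)(-95) − (-0.811983)(-0.817789)(436) + (0.583682)(270) = -87.53 m.
1° of latitude spans 111300 m, so Δφ = -87.53 / 111300 × 3600 = -2.831″.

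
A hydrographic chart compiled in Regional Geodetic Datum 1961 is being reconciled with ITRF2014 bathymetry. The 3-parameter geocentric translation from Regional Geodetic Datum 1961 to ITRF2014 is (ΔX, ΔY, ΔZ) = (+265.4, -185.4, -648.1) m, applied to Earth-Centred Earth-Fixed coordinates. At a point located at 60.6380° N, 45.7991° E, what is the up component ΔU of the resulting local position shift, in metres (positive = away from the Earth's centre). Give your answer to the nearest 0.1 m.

At φ = 60.6380°, λ = 45.7991°: sin φ = 0.871539, cos φ = 0.490326, sin λ = 0.716900, cos λ = 0.697176.
ΔU = cos φ cos λ·ΔX + cos φ sin λ·ΔY + sin φ·ΔZ = (0.490326)(0.697176)(265.4) + (0.490326)(0.716900)(-185.4) + (0.871539)(-648.1) = -539.29 m.

ΔU = -539.3 m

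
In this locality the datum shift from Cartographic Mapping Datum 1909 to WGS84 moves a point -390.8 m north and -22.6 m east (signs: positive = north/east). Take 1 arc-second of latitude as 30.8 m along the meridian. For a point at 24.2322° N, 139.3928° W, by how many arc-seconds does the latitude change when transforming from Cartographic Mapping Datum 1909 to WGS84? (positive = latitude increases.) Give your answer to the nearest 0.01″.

1″ of latitude = 30.80 m, so Δφ = -390.8 / 30.80 = -12.688″.

Δφ = -12.69″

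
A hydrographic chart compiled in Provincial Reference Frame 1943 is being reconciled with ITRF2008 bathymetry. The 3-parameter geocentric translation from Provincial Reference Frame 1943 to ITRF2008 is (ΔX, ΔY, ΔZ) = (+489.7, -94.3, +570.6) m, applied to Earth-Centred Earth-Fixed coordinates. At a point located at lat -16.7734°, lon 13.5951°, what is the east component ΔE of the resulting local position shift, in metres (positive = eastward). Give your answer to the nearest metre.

ΔE = -207 m

At φ = -16.7734°, λ = 13.5951°: sin φ = -0.288587, cos φ = 0.957454, sin λ = 0.235059, cos λ = 0.971981.
ΔE = −sin λ·ΔX + cos λ·ΔY = −(0.235059)·(489.7) + (0.971981)·(-94.3) = -206.77 m.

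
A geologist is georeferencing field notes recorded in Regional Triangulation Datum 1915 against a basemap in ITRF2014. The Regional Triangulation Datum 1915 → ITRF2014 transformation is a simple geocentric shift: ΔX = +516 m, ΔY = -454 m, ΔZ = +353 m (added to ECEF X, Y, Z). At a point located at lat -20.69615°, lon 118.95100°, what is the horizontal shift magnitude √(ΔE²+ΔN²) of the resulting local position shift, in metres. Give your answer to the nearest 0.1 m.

The local east axis at (φ, λ) is (−sin λ, cos λ, 0), so ΔE = −sin(118.95100°)·516 + cos(118.95100°)·(-454) = -231.75 m.
The local north axis is (−sin φ cos λ, −sin φ sin λ, cos φ), giving ΔN = -88.274 − 140.398 + 330.220 = 101.55 m.
Horizontal magnitude = √(ΔE² + ΔN²) = √((-231.75)² + 101.55²) = 253.03 m.

253.0 m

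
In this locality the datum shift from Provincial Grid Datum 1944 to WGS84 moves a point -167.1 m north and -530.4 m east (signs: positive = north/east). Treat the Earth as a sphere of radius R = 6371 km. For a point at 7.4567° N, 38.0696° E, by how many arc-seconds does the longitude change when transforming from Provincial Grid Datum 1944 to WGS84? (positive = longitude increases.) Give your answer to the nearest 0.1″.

At latitude 7.4567°, cos φ = 0.991543.
One radian of longitude at latitude φ spans R cos φ, so Δλ = ΔE / (R cos φ) = -530.4 / (6371000 × 0.991543) = -8.3962e-05 rad = -17.318″.

Δλ = -17.3″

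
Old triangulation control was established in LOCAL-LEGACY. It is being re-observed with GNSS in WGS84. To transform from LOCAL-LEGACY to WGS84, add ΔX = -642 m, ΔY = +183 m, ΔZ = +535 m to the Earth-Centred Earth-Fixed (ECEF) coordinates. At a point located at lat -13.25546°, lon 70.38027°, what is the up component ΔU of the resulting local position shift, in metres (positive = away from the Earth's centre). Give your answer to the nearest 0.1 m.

ΔU = -164.7 m

At φ = -13.25546°, λ = 70.38027°: sin φ = -0.229293, cos φ = 0.973357, sin λ = 0.941942, cos λ = 0.335776.
ΔU = cos φ cos λ·ΔX + cos φ sin λ·ΔY + sin φ·ΔZ = (0.973357)(0.335776)(-642) + (0.973357)(0.941942)(183) + (-0.229293)(535) = -164.71 m.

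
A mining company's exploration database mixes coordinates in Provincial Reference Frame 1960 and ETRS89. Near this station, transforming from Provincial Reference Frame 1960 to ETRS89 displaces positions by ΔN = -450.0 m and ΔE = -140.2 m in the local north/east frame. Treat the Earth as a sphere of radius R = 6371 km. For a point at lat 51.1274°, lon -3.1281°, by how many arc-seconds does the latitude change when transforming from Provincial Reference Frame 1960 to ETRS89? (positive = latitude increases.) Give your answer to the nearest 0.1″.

Δφ = -14.6″

On a sphere of radius R, 1 rad of latitude = R, so Δφ = ΔN / R = -450.0 / 6371000 = -7.0633e-05 rad = -14.569″.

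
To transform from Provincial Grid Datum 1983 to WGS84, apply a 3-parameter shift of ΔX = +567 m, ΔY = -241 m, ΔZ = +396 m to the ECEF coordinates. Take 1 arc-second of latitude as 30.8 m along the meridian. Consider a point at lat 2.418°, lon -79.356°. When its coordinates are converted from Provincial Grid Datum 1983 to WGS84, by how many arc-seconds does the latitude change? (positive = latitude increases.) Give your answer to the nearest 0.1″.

Δφ = 12.4″

sin φ = 0.042190, cos φ = 0.999110, sin λ = -0.982794, cos λ = 0.184706.
North component: ΔN = −sin φ cos λ·ΔX − sin φ sin λ·ΔY + cos φ·ΔZ = −(0.042190)(0.184706)(567) − (0.042190)(-0.982794)(-241) + (0.999110)(396) = 381.24 m.
1° of latitude spans 3600 × 30.80 = 110880 m, so Δφ = 381.24 / 110880 × 3600 = 12.378″.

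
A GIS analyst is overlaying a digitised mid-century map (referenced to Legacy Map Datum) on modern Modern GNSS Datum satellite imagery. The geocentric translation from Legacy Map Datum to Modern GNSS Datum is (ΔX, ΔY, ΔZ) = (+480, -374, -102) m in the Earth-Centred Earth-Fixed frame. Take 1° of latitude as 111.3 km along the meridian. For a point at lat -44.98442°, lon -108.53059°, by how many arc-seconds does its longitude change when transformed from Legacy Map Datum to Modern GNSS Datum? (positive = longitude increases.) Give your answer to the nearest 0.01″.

Δλ = 26.25″

sin φ = -0.706914, cos φ = 0.707299, sin λ = -0.948154, cos λ = -0.317811.
East component: ΔE = −sin λ·ΔX + cos λ·ΔY = −(-0.948154)(480) + (-0.317811)(-374) = 573.98 m.
1° of latitude spans 111300 m; at latitude φ, 1° of longitude spans that × cos φ = 78722.4 m, so Δλ = 573.98 / 78722.4 × 3600 = 26.248″.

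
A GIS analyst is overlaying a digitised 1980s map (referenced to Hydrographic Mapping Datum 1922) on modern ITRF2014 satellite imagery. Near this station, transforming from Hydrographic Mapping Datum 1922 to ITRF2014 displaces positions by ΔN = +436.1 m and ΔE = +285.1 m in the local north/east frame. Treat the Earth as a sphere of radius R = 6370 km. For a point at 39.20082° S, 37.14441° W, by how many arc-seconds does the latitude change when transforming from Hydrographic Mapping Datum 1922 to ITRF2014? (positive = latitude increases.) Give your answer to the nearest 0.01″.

On a sphere of radius R, 1 rad of latitude = R, so Δφ = ΔN / R = 436.1 / 6370000 = 6.8462e-05 rad = 14.121″.

Δφ = 14.12″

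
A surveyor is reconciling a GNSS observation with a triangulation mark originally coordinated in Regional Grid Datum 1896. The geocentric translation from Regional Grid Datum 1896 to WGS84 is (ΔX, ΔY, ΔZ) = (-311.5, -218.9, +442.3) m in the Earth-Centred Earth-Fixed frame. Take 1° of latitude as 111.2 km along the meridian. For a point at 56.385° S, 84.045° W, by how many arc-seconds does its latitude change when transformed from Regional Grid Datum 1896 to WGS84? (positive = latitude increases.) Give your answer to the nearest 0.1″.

sin φ = -0.832776, cos φ = 0.553610, sin λ = -0.994604, cos λ = 0.103747.
North component: ΔN = −sin φ cos λ·ΔX − sin φ sin λ·ΔY + cos φ·ΔZ = −(-0.832776)(0.103747)(-311.5) − (-0.832776)(-0.994604)(-218.9) + (0.553610)(442.3) = 399.26 m.
1° of latitude spans 111200 m, so Δφ = 399.26 / 111200 × 3600 = 12.926″.

Δφ = 12.9″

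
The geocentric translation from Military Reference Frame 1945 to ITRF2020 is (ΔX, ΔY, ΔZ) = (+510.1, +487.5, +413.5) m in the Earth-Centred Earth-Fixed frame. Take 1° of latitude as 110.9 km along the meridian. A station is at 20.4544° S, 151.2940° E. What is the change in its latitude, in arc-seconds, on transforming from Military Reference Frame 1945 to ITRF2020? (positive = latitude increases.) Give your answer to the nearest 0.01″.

sin φ = -0.349462, cos φ = 0.936951, sin λ = 0.480315, cos λ = -0.877096.
North component: ΔN = −sin φ cos λ·ΔX − sin φ sin λ·ΔY + cos φ·ΔZ = −(-0.349462)(-0.877096)(510.1) − (-0.349462)(0.480315)(487.5) + (0.936951)(413.5) = 312.91 m.
1° of latitude spans 110900 m, so Δφ = 312.91 / 110900 × 3600 = 10.157″.

Δφ = 10.16″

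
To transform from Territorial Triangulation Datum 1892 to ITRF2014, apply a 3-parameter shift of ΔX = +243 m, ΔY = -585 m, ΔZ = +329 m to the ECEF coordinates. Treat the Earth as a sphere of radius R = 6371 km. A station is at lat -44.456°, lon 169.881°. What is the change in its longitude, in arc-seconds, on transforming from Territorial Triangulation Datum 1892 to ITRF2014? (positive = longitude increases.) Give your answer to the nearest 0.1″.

Δλ = 24.2″

sin φ = -0.700361, cos φ = 0.713788, sin λ = 0.175693, cos λ = -0.984445.
East component: ΔE = −sin λ·ΔX + cos λ·ΔY = −(0.175693)(243) + (-0.984445)(-585) = 533.21 m.
1° of latitude spans πR/180 = 111195 m; at latitude φ, 1° of longitude spans that × cos φ = 79369.7 m, so Δλ = 533.21 / 79369.7 × 3600 = 24.185″.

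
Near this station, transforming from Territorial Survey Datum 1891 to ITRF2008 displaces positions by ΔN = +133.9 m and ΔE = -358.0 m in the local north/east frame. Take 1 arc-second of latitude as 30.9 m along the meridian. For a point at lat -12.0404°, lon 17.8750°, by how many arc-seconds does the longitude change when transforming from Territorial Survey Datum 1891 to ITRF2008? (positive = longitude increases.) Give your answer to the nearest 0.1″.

At latitude -12.0404°, cos φ = 0.978001.
1″ of longitude at this latitude = 30.90 × cos φ = 30.2202 m, so Δλ = -358.0 / 30.2202 = -11.846″.

Δλ = -11.8″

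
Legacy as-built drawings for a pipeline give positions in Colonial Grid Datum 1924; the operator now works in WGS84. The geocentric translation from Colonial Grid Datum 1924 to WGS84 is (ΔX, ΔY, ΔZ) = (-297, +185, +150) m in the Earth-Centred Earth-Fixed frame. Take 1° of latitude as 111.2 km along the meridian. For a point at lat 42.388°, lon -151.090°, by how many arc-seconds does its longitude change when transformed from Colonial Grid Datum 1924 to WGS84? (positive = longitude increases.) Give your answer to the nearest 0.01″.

sin φ = 0.674148, cos φ = 0.738597, sin λ = -0.483435, cos λ = -0.875380.
East component: ΔE = −sin λ·ΔX + cos λ·ΔY = −(-0.483435)(-297) + (-0.875380)(185) = -305.53 m.
1° of latitude spans 111200 m; at latitude φ, 1° of longitude spans that × cos φ = 82131.9 m, so Δλ = -305.53 / 82131.9 × 3600 = -13.392″.

Δλ = -13.39″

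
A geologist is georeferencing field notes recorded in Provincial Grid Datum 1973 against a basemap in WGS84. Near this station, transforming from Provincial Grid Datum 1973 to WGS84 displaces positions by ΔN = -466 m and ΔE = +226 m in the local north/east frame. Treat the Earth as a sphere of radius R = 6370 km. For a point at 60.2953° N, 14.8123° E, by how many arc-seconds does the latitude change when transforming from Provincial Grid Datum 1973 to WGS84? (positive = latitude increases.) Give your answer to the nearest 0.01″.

Δφ = -15.09″

On a sphere of radius R, 1 rad of latitude = R, so Δφ = ΔN / R = -466.0 / 6370000 = -7.3155e-05 rad = -15.089″.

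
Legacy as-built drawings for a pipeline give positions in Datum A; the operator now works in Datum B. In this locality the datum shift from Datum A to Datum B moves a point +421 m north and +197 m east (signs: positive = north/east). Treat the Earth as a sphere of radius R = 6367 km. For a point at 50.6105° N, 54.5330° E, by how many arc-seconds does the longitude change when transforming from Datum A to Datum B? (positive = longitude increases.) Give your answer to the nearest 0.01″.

At latitude 50.6105°, cos φ = 0.634589.
One radian of longitude at latitude φ spans R cos φ, so Δλ = ΔE / (R cos φ) = 197.0 / (6367000 × 0.634589) = 4.8757e-05 rad = 10.057″.

Δλ = 10.06″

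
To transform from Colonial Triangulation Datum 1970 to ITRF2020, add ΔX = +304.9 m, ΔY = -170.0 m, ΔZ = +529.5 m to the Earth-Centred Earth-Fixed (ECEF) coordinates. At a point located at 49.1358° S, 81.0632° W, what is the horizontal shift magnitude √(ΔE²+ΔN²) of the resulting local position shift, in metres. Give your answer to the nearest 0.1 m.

The local east axis at (φ, λ) is (−sin λ, cos λ, 0), so ΔE = −sin(-81.0632°)·304.9 + cos(-81.0632°)·(-170.0) = 274.79 m.
The local north axis is (−sin φ cos λ, −sin φ sin λ, cos φ), giving ΔN = 35.820 + 127.004 + 346.435 = 509.26 m.
Horizontal magnitude = √(ΔE² + ΔN²) = √(274.79² + 509.26²) = 578.67 m.

578.7 m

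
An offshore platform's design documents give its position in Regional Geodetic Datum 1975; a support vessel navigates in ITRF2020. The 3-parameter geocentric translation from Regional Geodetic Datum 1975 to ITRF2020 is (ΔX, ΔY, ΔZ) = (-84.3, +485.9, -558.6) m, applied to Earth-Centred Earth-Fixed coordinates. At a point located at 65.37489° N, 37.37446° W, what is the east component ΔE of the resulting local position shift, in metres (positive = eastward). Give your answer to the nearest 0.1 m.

At φ = 65.37489°, λ = -37.37446°: sin φ = 0.909054, cos φ = 0.416679, sin λ = -0.607022, cos λ = 0.794685.
ΔE = −sin λ·ΔX + cos λ·ΔY = −(-0.607022)·(-84.3) + (0.794685)·(485.9) = 334.97 m.

ΔE = 335.0 m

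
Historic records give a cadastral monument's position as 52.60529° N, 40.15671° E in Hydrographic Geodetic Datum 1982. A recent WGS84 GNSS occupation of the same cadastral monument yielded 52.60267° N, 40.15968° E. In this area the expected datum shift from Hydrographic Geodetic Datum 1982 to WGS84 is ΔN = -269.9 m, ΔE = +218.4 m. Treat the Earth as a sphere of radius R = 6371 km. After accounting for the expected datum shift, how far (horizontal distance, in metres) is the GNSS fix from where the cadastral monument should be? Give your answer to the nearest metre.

28 m

Observed coordinate differences: Δφ = -0.00262°, Δλ = +0.00297°.
Converting to metres (1° lat = 111195 m, cos φ = 0.607302): observed ΔN = -291.3 m, observed ΔE = 200.6 m.
Subtracting the expected shift leaves a residual of -291.3 − (-269.9) = -21.4 m north and 200.6 − (218.4) = -17.8 m east.
Residual distance = √((-21.4)² + (-17.8)²) = 27.9 m.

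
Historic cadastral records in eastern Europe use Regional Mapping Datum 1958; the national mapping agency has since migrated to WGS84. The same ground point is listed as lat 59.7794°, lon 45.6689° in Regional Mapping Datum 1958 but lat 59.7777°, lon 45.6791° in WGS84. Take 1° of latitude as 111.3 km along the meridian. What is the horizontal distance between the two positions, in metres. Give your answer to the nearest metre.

Δφ = 59.7777° − 59.7794° = -0.0017°; Δλ = 45.6791° − 45.6689° = +0.0102°.
ΔN = Δφ × 111300 = -189.2 m; ΔE = Δλ × 111300 × cos(59.7794°) = +0.0102 × 111300 × 0.503331 = 571.4 m.
Distance = √(ΔE² + ΔN²) = √(571.4² + (-189.2)²) = 601.9 m.

602 m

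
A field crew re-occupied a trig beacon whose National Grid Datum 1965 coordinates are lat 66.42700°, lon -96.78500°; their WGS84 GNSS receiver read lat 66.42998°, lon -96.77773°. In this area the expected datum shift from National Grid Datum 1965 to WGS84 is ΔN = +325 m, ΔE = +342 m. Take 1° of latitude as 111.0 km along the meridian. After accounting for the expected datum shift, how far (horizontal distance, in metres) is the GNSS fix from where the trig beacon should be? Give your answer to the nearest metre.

Observed coordinate differences: Δφ = +0.00298°, Δλ = +0.00727°.
Converting to metres (1° lat = 111000 m, cos φ = 0.399917): observed ΔN = 330.8 m, observed ΔE = 322.7 m.
Subtracting the expected shift leaves a residual of 330.8 − (325) = 5.8 m north and 322.7 − (342) = -19.3 m east.
Residual distance = √(5.8² + (-19.3)²) = 20.1 m.

20 m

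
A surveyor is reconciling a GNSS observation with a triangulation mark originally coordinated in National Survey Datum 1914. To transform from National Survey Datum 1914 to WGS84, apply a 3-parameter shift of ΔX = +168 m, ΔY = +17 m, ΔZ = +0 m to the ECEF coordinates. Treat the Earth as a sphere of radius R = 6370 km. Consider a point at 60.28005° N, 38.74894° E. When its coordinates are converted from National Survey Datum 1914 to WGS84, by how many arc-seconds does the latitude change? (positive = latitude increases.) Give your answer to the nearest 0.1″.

Δφ = -4.0″

sin φ = 0.868459, cos φ = 0.495761, sin λ = 0.625909, cos λ = 0.779896.
North component: ΔN = −sin φ cos λ·ΔX − sin φ sin λ·ΔY + cos φ·ΔZ = −(0.868459)(0.779896)(168) − (0.868459)(0.625909)(17) + (0.495761)(0) = -123.03 m.
1° of latitude spans πR/180 = 111177 m, so Δφ = -123.03 / 111177 × 3600 = -3.984″.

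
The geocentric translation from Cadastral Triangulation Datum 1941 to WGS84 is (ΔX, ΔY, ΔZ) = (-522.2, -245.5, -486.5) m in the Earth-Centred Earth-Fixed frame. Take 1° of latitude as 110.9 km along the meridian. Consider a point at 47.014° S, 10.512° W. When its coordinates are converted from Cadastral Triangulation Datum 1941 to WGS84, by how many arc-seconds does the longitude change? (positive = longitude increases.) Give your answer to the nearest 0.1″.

sin φ = -0.731520, cos φ = 0.681820, sin λ = -0.182441, cos λ = 0.983217.
East component: ΔE = −sin λ·ΔX + cos λ·ΔY = −(-0.182441)(-522.2) + (0.983217)(-245.5) = -336.65 m.
1° of latitude spans 110900 m; at latitude φ, 1° of longitude spans that × cos φ = 75613.8 m, so Δλ = -336.65 / 75613.8 × 3600 = -16.028″.

Δλ = -16.0″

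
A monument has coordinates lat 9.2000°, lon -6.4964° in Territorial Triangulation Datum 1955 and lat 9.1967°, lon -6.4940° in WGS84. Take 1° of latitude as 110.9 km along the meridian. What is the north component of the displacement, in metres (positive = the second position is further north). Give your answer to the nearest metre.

ΔN = -366 m

Δφ = 9.1967° − 9.2000° = -0.0033°; Δλ = -6.4940° − -6.4964° = +0.0024°.
ΔN = Δφ × 110900 = -366.0 m; ΔE = Δλ × 110900 × cos(9.2000°) = +0.0024 × 110900 × 0.987136 = 262.7 m.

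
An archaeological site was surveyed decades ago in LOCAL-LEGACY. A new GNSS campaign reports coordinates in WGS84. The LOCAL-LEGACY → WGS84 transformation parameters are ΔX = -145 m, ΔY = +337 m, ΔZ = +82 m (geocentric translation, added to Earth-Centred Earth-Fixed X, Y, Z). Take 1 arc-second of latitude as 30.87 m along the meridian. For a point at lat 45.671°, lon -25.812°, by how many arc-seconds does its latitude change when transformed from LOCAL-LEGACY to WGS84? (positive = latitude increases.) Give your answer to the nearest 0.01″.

sin φ = 0.715339, cos φ = 0.698777, sin λ = -0.435420, cos λ = 0.900228.
North component: ΔN = −sin φ cos λ·ΔX − sin φ sin λ·ΔY + cos φ·ΔZ = −(0.715339)(0.900228)(-145) − (0.715339)(-0.435420)(337) + (0.698777)(82) = 255.64 m.
1° of latitude spans 3600 × 30.87 = 111132 m, so Δφ = 255.64 / 111132 × 3600 = 8.281″.

Δφ = 8.28″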